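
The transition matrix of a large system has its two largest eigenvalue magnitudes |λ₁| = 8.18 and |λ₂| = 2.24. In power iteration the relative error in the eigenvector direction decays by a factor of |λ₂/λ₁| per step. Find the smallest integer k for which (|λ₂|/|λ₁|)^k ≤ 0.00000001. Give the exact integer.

15

|λ₂/λ₁| = 2.24/8.18 = 0.27384
Need k ≥ ln(0.00000001) / ln(0.27384) = -18.4207 / -1.2952 ≈ 14.222
Smallest integer k satisfying the bound: 15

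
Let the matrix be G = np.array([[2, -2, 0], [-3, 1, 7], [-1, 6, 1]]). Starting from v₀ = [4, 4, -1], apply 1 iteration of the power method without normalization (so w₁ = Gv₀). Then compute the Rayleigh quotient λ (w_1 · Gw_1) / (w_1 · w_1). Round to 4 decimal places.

w1 = Gv₀ = (0, -15, 19)
Gw1 = (30, 118, -71)
w1·Gw1 = 0·30 + (-15)·118 + 19·(-71) = -3119; w1·w1 = 0·0 + (-15)·(-15) + 19·19 = 586
λ ≈ -3119/586 = -5.3225

-5.3225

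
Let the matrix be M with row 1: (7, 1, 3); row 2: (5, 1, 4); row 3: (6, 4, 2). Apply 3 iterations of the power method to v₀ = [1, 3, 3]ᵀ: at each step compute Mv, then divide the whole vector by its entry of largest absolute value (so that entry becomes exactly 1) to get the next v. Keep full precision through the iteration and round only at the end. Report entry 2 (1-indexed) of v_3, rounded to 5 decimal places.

Mv0 = (19.000000, 20.000000, 24.000000); divide by 24.000000 → v1 = (0.791667, 0.833333, 1.000000)
Mv1 = (9.375000, 8.791667, 10.083333); divide by 10.083333 → v2 = (0.929752, 0.871901, 1.000000)
Mv2 = (10.380165, 9.520661, 11.066116); divide by 11.066116 → v3 = (0.938013, 0.860344, 1.000000)
Requested entry of v3: 2304/2678 = 0.86034

0.86034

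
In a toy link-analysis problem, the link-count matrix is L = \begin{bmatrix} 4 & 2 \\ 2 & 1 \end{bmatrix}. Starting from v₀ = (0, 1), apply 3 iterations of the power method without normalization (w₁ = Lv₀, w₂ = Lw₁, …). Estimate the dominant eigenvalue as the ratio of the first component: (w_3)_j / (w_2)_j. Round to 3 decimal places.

λ ≈ 5.000

w1 = Lv₀ = (2, 1)
w2 = Lw1 = (10, 5)
w3 = Lw2 = (50, 25)
Ratio at component: 50 / 10 = 5.000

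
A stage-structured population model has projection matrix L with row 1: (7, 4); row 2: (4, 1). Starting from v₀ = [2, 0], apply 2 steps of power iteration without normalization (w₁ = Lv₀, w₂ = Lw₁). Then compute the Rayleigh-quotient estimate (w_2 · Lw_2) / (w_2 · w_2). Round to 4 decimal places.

w1 = Lv₀ = (14, 8)
w2 = Lw1 = (130, 64)
Lw2 = (1166, 584)
w2·Lw2 = 130·1166 + 64·584 = 188956; w2·w2 = 130·130 + 64·64 = 20996
λ ≈ 188956/20996 = 8.9996

λ ≈ 8.9996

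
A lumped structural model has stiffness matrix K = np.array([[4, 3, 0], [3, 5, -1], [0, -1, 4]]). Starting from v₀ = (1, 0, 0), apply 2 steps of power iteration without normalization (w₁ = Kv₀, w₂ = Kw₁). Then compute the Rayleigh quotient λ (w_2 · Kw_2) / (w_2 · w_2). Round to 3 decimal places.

λ ≈ 7.625

w1 = Kv₀ = (4, 3, 0)
w2 = Kw1 = (25, 27, -3)
Kw2 = (181, 213, -39)
w2·Kw2 = 25·181 + 27·213 + (-3)·(-39) = 10393; w2·w2 = 25·25 + 27·27 + (-3)·(-3) = 1363
λ ≈ 10393/1363 = 7.625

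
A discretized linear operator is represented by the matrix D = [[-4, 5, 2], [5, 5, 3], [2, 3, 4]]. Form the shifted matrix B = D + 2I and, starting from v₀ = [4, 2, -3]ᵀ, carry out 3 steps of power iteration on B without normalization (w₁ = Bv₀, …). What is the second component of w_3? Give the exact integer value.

1755

B = D + 2I has rows (-2, 5, 2); (5, 7, 3); (2, 3, 6)
w1 = Bv₀ = (-4, 25, -4)
w2 = Bw1 = (125, 143, 43)
w3 = Bw2 = (551, 1755, 937)
Requested component of w3: 1755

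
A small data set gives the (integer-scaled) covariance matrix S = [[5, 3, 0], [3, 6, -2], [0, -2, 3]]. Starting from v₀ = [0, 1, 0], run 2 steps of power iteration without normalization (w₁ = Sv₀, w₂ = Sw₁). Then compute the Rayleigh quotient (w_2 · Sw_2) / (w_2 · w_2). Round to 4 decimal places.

w1 = Sv₀ = (5·0 + 3·1 + 0·0; 3·0 + 6·1 + (-2)·0; 0·0 + (-2)·1 + 3·0) = (3, 6, -2)
w2 = Sw1 = (5·3 + 3·6 + 0·(-2); 3·3 + 6·6 + (-2)·(-2); 0·3 + (-2)·6 + 3·(-2)) = (33, 49, -18)
Sw2 = (312, 429, -152)
w2·Sw2 = 33·312 + 49·429 + (-18)·(-152) = 34053; w2·w2 = 33·33 + 49·49 + (-18)·(-18) = 3814
λ ≈ 34053/3814 = 8.9284

λ ≈ 8.9284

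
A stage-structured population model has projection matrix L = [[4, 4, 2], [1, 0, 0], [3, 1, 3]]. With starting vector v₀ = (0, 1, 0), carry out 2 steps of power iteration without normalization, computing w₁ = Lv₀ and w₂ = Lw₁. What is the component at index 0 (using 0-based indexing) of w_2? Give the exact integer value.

18

w1 = Lv₀ = (4, 0, 1)
w2 = Lw1 = (18, 4, 15)
The requested component of w2 is 18.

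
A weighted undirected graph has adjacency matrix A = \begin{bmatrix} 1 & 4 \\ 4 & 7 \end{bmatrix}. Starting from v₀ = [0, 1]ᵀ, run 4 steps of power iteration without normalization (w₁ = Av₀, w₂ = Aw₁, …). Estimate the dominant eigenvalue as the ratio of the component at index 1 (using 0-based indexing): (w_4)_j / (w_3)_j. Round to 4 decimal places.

w1 = Av₀ = (1·0 + 4·1; 4·0 + 7·1) = (4, 7)
w2 = Aw1 = (1·4 + 4·7; 4·4 + 7·7) = (32, 65)
w3 = Aw2 = (292, 583)
w4 = Aw3 = (2624, 5249)
Ratio at component: 5249 / 583 = 9.0034

λ ≈ 9.0034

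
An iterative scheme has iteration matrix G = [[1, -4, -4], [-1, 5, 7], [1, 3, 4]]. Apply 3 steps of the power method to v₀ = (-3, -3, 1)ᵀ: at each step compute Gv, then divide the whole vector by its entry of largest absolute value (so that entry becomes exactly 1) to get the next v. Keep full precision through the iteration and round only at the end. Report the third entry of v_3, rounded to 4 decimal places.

0.4725

Gv0 = (5.00000, -5.00000, -8.00000); divide by -8.00000 → v1 = (-0.62500, 0.62500, 1.00000)
Gv1 = (-7.12500, 10.75000, 5.25000); divide by 10.75000 → v2 = (-0.66279, 1.00000, 0.48837)
Gv2 = (-6.61628, 9.08140, 4.29070); divide by 9.08140 → v3 = (-0.72855, 1.00000, 0.47247)
Requested entry of v3: -369/-781 = 0.4725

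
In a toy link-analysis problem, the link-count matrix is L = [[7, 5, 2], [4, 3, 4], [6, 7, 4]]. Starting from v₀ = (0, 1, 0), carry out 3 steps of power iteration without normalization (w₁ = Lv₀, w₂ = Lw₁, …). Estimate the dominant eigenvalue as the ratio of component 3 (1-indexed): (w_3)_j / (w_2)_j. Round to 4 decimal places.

w1 = Lv₀ = (7·0 + 5·1 + 2·0; 4·0 + 3·1 + 4·0; 6·0 + 7·1 + 4·0) = (5, 3, 7)
w2 = Lw1 = (7·5 + 5·3 + 2·7; 4·5 + 3·3 + 4·7; 6·5 + 7·3 + 4·7) = (64, 57, 79)
w3 = Lw2 = (891, 743, 1099)
Ratio at component: 1099 / 79 = 13.9114

13.9114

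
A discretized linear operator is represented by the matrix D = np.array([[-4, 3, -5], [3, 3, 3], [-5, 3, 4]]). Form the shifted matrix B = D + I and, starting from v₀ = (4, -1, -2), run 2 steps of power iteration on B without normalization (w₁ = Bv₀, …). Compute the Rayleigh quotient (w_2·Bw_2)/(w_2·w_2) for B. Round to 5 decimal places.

3.87383

B = D + I has rows (-3, 3, -5); (3, 4, 3); (-5, 3, 5)
w1 = Bv₀ = (-5, 2, -33)
w2 = Bw1 = (186, -106, -134)
Bw2 = (-206, -268, -1918)
w2·Bw2 = 247104; w2·w2 = 63788; μ ≈ 247104/63788 = 3.87383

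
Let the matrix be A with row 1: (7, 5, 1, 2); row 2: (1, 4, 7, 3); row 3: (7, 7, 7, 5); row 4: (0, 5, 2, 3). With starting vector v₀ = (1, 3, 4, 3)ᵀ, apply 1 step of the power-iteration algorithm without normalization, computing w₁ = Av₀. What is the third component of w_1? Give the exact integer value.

71

w1 = Av₀ = (7·1 + 5·3 + 1·4 + 2·3; 1·1 + 4·3 + 7·4 + 3·3; 7·1 + 7·3 + 7·4 + 5·3; 0·1 + 5·3 + 2·4 + 3·3) = (32, 50, 71, 32)
The requested component of w1 is 71.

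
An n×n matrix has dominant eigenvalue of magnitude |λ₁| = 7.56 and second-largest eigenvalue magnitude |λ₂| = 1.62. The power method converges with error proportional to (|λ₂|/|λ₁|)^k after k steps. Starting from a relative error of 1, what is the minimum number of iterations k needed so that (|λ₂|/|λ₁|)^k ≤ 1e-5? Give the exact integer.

|λ₂/λ₁| = 1.62/7.56 = 0.21429
Need k ≥ ln(1e-5) / ln(0.21429) = -11.5129 / -1.5404 ≈ 7.474
Smallest integer k satisfying the bound: 8

8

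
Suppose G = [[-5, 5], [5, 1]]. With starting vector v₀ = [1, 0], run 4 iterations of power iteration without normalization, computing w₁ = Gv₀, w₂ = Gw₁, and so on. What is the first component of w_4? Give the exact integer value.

2900

w1 = Gv₀ = ((-5)·1 + 5·0; 5·1 + 1·0) = (-5, 5)
w2 = Gw1 = ((-5)·(-5) + 5·5; 5·(-5) + 1·5) = (50, -20)
w3 = Gw2 = (-350, 230)
w4 = Gw3 = (2900, -1520)
The requested component of w4 is 2900.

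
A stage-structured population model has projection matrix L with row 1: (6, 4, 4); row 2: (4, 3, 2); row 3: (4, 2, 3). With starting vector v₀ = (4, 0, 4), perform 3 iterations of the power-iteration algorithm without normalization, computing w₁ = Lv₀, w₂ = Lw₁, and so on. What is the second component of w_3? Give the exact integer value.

3240

w1 = Lv₀ = (6·4 + 4·0 + 4·4; 4·4 + 3·0 + 2·4; 4·4 + 2·0 + 3·4) = (40, 24, 28)
w2 = Lw1 = (6·40 + 4·24 + 4·28; 4·40 + 3·24 + 2·28; 4·40 + 2·24 + 3·28) = (448, 288, 292)
w3 = Lw2 = (5008, 3240, 3244)
The requested component of w3 is 3240.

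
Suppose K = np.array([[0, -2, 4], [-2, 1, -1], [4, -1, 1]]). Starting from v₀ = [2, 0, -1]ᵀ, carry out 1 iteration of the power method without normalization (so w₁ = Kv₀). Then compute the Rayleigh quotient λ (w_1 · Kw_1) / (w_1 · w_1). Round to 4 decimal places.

w1 = Kv₀ = (0·2 + (-2)·0 + 4·(-1); (-2)·2 + 1·0 + (-1)·(-1); 4·2 + (-1)·0 + 1·(-1)) = (-4, -3, 7)
Kw1 = (34, -2, -6)
w1·Kw1 = (-4)·34 + (-3)·(-2) + 7·(-6) = -172; w1·w1 = (-4)·(-4) + (-3)·(-3) + 7·7 = 74
λ ≈ -172/74 = -2.3243

λ ≈ -2.3243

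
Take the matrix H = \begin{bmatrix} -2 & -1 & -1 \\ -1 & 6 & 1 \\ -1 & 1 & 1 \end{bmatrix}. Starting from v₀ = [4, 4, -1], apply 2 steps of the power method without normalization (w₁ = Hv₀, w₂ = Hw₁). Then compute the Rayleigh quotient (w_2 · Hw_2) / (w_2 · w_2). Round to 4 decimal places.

w1 = Hv₀ = ((-2)·4 + (-1)·4 + (-1)·(-1); (-1)·4 + 6·4 + 1·(-1); (-1)·4 + 1·4 + 1·(-1)) = (-11, 19, -1)
w2 = Hw1 = ((-2)·(-11) + (-1)·19 + (-1)·(-1); (-1)·(-11) + 6·19 + 1·(-1); (-1)·(-11) + 1·19 + 1·(-1)) = (4, 124, 29)
Hw2 = (-161, 769, 149)
w2·Hw2 = 4·(-161) + 124·769 + 29·149 = 99033; w2·w2 = 4·4 + 124·124 + 29·29 = 16233
λ ≈ 99033/16233 = 6.1007

6.1007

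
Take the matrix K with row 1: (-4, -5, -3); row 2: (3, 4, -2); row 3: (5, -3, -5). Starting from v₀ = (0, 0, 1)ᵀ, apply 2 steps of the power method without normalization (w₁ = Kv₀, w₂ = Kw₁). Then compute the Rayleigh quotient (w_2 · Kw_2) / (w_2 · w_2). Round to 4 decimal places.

-2.5675

w1 = Kv₀ = ((-4)·0 + (-5)·0 + (-3)·1; 3·0 + 4·0 + (-2)·1; 5·0 + (-3)·0 + (-5)·1) = (-3, -2, -5)
w2 = Kw1 = ((-4)·(-3) + (-5)·(-2) + (-3)·(-5); 3·(-3) + 4·(-2) + (-2)·(-5); 5·(-3) + (-3)·(-2) + (-5)·(-5)) = (37, -7, 16)
Kw2 = (-161, 51, 126)
w2·Kw2 = 37·(-161) + (-7)·51 + 16·126 = -4298; w2·w2 = 37·37 + (-7)·(-7) + 16·16 = 1674
λ ≈ -4298/1674 = -2.5675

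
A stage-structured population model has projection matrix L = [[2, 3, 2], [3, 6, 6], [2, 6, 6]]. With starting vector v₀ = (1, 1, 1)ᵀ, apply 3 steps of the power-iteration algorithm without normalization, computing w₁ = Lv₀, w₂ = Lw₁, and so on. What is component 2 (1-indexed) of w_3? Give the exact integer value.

2559

w1 = Lv₀ = (2·1 + 3·1 + 2·1; 3·1 + 6·1 + 6·1; 2·1 + 6·1 + 6·1) = (7, 15, 14)
w2 = Lw1 = (2·7 + 3·15 + 2·14; 3·7 + 6·15 + 6·14; 2·7 + 6·15 + 6·14) = (87, 195, 188)
w3 = Lw2 = (1135, 2559, 2472)
The requested component of w3 is 2559.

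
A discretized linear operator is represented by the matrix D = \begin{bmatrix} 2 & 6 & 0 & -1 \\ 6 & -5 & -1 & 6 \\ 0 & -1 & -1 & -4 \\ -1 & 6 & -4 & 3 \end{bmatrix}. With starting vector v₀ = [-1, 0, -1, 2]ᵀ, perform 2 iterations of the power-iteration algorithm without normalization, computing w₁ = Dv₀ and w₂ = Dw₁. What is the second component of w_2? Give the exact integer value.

14

w1 = Dv₀ = (2·(-1) + 6·0 + 0·(-1) + (-1)·2; 6·(-1) + (-5)·0 + (-1)·(-1) + 6·2; 0·(-1) + (-1)·0 + (-1)·(-1) + (-4)·2; (-1)·(-1) + 6·0 + (-4)·(-1) + 3·2) = (-4, 7, -7, 11)
w2 = Dw1 = (2·(-4) + 6·7 + 0·(-7) + (-1)·11; 6·(-4) + (-5)·7 + (-1)·(-7) + 6·11; 0·(-4) + (-1)·7 + (-1)·(-7) + (-4)·11; (-1)·(-4) + 6·7 + (-4)·(-7) + 3·11) = (23, 14, -44, 107)
The requested component of w2 is 14.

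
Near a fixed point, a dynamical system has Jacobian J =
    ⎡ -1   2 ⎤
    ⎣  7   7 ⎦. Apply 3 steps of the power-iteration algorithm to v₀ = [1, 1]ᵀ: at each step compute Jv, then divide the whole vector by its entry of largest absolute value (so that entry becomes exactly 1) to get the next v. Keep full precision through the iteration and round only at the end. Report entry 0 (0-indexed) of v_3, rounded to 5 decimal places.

Jv0 = (1.000000, 14.000000); divide by 14.000000 → v1 = (0.071429, 1.000000)
Jv1 = (1.928571, 7.500000); divide by 7.500000 → v2 = (0.257143, 1.000000)
Jv2 = (1.742857, 8.800000); divide by 8.800000 → v3 = (0.198052, 1.000000)
Requested entry of v3: 183/924 = 0.19805

0.19805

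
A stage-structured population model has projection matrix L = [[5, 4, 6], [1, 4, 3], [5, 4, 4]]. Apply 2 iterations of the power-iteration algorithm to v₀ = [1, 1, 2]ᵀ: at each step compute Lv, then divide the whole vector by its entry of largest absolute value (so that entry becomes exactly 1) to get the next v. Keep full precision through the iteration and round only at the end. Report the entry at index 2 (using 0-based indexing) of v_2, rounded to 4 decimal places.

0.8645

Lv0 = (21.00000, 11.00000, 17.00000); divide by 21.00000 → v1 = (1.00000, 0.52381, 0.80952)
Lv1 = (11.95238, 5.52381, 10.33333); divide by 11.95238 → v2 = (1.00000, 0.46215, 0.86454)
Requested entry of v2: 217/251 = 0.8645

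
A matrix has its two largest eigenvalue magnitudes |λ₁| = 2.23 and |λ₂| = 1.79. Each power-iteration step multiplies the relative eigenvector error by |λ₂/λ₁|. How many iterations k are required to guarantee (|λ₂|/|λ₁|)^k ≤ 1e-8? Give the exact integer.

84

|λ₂/λ₁| = 1.79/2.23 = 0.80269
Need k ≥ ln(1e-8) / ln(0.80269) = -18.4207 / -0.2198 ≈ 83.812
Smallest integer k satisfying the bound: 84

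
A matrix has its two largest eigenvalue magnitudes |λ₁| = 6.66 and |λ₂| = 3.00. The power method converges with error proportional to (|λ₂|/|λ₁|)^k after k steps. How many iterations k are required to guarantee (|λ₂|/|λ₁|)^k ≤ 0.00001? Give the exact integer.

|λ₂/λ₁| = 3.00/6.66 = 0.45045
Need k ≥ ln(0.00001) / ln(0.45045) = -11.5129 / -0.7975 ≈ 14.436
Smallest integer k satisfying the bound: 15

15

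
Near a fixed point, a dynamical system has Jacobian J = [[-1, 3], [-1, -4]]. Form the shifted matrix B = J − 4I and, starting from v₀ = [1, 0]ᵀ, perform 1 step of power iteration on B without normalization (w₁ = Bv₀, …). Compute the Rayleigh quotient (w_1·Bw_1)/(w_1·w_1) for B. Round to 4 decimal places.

B = J − 4I has rows (-5, 3); (-1, -8)
w1 = Bv₀ = (-5, -1)
Bw1 = (22, 13)
w1·Bw1 = -123; w1·w1 = 26; μ ≈ -123/26 = -4.7308

-4.7308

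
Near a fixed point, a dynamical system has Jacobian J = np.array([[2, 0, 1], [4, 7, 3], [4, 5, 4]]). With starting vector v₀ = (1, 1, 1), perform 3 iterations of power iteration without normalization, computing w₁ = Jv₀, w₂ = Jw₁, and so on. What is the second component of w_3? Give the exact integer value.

1521

w1 = Jv₀ = (2·1 + 0·1 + 1·1; 4·1 + 7·1 + 3·1; 4·1 + 5·1 + 4·1) = (3, 14, 13)
w2 = Jw1 = (2·3 + 0·14 + 1·13; 4·3 + 7·14 + 3·13; 4·3 + 5·14 + 4·13) = (19, 149, 134)
w3 = Jw2 = (172, 1521, 1357)
The requested component of w3 is 1521.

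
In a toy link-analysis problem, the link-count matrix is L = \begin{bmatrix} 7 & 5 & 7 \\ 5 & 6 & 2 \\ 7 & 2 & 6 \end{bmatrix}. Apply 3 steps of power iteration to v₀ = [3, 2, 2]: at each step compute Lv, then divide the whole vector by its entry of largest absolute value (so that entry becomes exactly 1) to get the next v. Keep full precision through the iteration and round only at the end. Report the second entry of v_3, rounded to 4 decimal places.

Lv0 = (45.00000, 31.00000, 37.00000); divide by 45.00000 → v1 = (1.00000, 0.68889, 0.82222)
Lv1 = (16.20000, 10.77778, 13.31111); divide by 16.20000 → v2 = (1.00000, 0.66529, 0.82167)
Lv2 = (16.07819, 10.63512, 13.26063); divide by 16.07819 → v3 = (1.00000, 0.66146, 0.82476)
Requested entry of v3: 7753/11721 = 0.6615

0.6615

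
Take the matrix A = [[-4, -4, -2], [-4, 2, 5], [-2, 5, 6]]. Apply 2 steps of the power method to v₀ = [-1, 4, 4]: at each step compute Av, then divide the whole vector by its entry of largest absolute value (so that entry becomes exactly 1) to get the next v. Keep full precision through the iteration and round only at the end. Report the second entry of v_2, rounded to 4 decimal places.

0.7857

Av0 = (-20.00000, 32.00000, 46.00000); divide by 46.00000 → v1 = (-0.43478, 0.69565, 1.00000)
Av1 = (-3.04348, 8.13043, 10.34783); divide by 10.34783 → v2 = (-0.29412, 0.78571, 1.00000)
Requested entry of v2: 374/476 = 0.7857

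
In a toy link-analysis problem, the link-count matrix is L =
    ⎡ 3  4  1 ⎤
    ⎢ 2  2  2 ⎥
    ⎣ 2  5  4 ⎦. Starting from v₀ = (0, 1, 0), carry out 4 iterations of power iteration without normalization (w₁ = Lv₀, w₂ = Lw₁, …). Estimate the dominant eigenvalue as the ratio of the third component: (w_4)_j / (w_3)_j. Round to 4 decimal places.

λ ≈ 8.0128

w1 = Lv₀ = (3·0 + 4·1 + 1·0; 2·0 + 2·1 + 2·0; 2·0 + 5·1 + 4·0) = (4, 2, 5)
w2 = Lw1 = (3·4 + 4·2 + 1·5; 2·4 + 2·2 + 2·5; 2·4 + 5·2 + 4·5) = (25, 22, 38)
w3 = Lw2 = (201, 170, 312)
w4 = Lw3 = (1595, 1366, 2500)
Ratio at component: 2500 / 312 = 8.0128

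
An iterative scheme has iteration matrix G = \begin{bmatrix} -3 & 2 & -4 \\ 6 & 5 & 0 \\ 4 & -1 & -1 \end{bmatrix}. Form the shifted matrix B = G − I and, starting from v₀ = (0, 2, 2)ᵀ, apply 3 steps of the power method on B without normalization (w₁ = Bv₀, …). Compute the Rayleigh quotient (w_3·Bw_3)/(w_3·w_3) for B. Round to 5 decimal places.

μ ≈ -1.07611

B = G − I has rows (-4, 2, -4); (6, 4, 0); (4, -1, -2)
w1 = Bv₀ = ((-4)·0 + 2·2 + (-4)·2; 6·0 + 4·2 + 0·2; 4·0 + (-1)·2 + (-2)·2) = (-4, 8, -6)
w2 = Bw1 = ((-4)·(-4) + 2·8 + (-4)·(-6); 6·(-4) + 4·8 + 0·(-6); 4·(-4) + (-1)·8 + (-2)·(-6)) = (56, 8, -12)
w3 = Bw2 = (-160, 368, 240)
Bw3 = (416, 512, -1488)
w3·Bw3 = -235264; w3·w3 = 218624; μ ≈ -235264/218624 = -1.07611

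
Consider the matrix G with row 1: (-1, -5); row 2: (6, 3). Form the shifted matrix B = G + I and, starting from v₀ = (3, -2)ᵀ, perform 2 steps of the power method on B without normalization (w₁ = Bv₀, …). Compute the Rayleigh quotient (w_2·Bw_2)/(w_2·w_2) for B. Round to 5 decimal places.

B = G + I has rows (0, -5); (6, 4)
w1 = Bv₀ = (10, 10)
w2 = Bw1 = (-50, 100)
Bw2 = (-500, 100)
w2·Bw2 = 35000; w2·w2 = 12500; μ ≈ 35000/12500 = 2.80000

2.80000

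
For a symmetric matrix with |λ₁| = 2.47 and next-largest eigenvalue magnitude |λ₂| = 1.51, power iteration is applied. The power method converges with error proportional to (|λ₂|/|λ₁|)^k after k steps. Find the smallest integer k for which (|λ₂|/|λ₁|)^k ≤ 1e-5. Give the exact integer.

|λ₂/λ₁| = 1.51/2.47 = 0.61134
Need k ≥ ln(1e-5) / ln(0.61134) = -11.5129 / -0.4921 ≈ 23.395
Smallest integer k satisfying the bound: 24

24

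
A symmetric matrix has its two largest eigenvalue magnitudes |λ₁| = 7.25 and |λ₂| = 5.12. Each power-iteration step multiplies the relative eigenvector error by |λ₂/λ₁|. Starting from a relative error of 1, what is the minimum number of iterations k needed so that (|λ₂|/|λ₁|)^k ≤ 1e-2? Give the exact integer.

14

|λ₂/λ₁| = 5.12/7.25 = 0.70621
Need k ≥ ln(1e-2) / ln(0.70621) = -4.6052 / -0.3478 ≈ 13.239
Smallest integer k satisfying the bound: 14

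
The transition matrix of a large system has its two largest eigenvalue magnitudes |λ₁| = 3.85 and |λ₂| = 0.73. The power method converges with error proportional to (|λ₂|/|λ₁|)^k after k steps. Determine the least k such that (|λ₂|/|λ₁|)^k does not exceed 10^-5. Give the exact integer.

7

|λ₂/λ₁| = 0.73/3.85 = 0.18961
Need k ≥ ln(10^-5) / ln(0.18961) = -11.5129 / -1.6628 ≈ 6.924
Smallest integer k satisfying the bound: 7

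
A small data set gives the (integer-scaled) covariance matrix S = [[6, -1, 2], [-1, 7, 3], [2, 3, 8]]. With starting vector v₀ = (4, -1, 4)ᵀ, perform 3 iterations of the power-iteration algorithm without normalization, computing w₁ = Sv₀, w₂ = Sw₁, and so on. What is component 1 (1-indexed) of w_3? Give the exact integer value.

2271

w1 = Sv₀ = (33, 1, 37)
w2 = Sw1 = (271, 85, 365)
w3 = Sw2 = (2271, 1419, 3717)
The requested component of w3 is 2271.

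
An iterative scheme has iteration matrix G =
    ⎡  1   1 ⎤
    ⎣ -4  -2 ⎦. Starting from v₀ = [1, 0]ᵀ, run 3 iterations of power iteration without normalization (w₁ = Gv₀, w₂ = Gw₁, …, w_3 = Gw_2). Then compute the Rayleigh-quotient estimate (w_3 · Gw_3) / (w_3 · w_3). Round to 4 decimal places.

-2.5294

w1 = Gv₀ = (1, -4)
w2 = Gw1 = (-3, 4)
w3 = Gw2 = (1, 4)
Gw3 = (5, -12)
w3·Gw3 = 1·5 + 4·(-12) = -43; w3·w3 = 1·1 + 4·4 = 17
λ ≈ -43/17 = -2.5294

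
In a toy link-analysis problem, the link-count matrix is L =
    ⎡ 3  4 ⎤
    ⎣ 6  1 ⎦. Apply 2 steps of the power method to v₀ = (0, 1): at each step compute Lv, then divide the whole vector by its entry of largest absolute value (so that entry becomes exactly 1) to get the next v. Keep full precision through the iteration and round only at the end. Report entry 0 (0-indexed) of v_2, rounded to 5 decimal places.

Lv0 = (4.000000, 1.000000); divide by 4.000000 → v1 = (1.000000, 0.250000)
Lv1 = (4.000000, 6.250000); divide by 6.250000 → v2 = (0.640000, 1.000000)
Requested entry of v2: 16/25 = 0.64000

0.64000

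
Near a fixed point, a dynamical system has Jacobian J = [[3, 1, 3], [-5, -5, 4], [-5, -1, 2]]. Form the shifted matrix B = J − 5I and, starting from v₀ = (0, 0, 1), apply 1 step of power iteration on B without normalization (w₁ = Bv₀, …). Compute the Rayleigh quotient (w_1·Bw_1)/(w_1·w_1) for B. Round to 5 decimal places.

-7.97059

B = J − 5I has rows (-2, 1, 3); (-5, -10, 4); (-5, -1, -3)
w1 = Bv₀ = ((-2)·0 + 1·0 + 3·1; (-5)·0 + (-10)·0 + 4·1; (-5)·0 + (-1)·0 + (-3)·1) = (3, 4, -3)
Bw1 = (-11, -67, -10)
w1·Bw1 = -271; w1·w1 = 34; μ ≈ -271/34 = -7.97059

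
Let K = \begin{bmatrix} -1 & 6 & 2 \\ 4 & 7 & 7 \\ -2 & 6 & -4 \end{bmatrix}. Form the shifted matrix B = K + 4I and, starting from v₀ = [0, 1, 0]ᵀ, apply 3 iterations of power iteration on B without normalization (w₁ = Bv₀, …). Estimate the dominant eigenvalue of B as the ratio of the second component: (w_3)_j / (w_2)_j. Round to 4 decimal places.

B = K + 4I has rows (3, 6, 2); (4, 11, 7); (-2, 6, 0)
w1 = Bv₀ = (3·0 + 6·1 + 2·0; 4·0 + 11·1 + 7·0; (-2)·0 + 6·1 + 0·0) = (6, 11, 6)
w2 = Bw1 = (3·6 + 6·11 + 2·6; 4·6 + 11·11 + 7·6; (-2)·6 + 6·11 + 0·6) = (96, 187, 54)
w3 = Bw2 = (1518, 2819, 930)
Ratio: 2819/187 = 15.0749

15.0749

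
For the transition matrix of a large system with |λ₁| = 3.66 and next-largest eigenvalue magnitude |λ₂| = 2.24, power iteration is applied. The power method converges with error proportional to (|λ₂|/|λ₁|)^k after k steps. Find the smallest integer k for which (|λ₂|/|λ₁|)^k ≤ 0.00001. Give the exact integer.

24

|λ₂/λ₁| = 2.24/3.66 = 0.61202
Need k ≥ ln(0.00001) / ln(0.61202) = -11.5129 / -0.4910 ≈ 23.449
Smallest integer k satisfying the bound: 24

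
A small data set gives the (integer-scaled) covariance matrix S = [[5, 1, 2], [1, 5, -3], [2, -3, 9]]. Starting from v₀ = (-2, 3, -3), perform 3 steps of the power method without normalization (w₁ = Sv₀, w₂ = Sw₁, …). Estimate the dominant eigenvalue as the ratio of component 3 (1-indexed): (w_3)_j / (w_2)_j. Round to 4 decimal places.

λ ≈ 10.9845

w1 = Sv₀ = (5·(-2) + 1·3 + 2·(-3); 1·(-2) + 5·3 + (-3)·(-3); 2·(-2) + (-3)·3 + 9·(-3)) = (-13, 22, -40)
w2 = Sw1 = (5·(-13) + 1·22 + 2·(-40); 1·(-13) + 5·22 + (-3)·(-40); 2·(-13) + (-3)·22 + 9·(-40)) = (-123, 217, -452)
w3 = Sw2 = (-1302, 2318, -4965)
Ratio at component: -4965 / -452 = 10.9845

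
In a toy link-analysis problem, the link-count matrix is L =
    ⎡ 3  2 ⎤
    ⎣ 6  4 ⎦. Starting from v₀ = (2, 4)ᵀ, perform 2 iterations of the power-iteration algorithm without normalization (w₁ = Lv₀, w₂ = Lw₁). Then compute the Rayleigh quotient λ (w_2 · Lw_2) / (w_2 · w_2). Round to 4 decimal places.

w1 = Lv₀ = (3·2 + 2·4; 6·2 + 4·4) = (14, 28)
w2 = Lw1 = (3·14 + 2·28; 6·14 + 4·28) = (98, 196)
Lw2 = (686, 1372)
w2·Lw2 = 98·686 + 196·1372 = 336140; w2·w2 = 98·98 + 196·196 = 48020
λ ≈ 336140/48020 = 7.0000

λ ≈ 7.0000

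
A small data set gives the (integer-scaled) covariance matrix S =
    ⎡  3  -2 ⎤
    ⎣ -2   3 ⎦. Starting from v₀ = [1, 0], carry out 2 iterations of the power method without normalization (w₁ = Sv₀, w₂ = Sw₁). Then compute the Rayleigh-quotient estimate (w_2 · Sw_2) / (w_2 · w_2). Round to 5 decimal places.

w1 = Sv₀ = (3, -2)
w2 = Sw1 = (13, -12)
Sw2 = (63, -62)
w2·Sw2 = 13·63 + (-12)·(-62) = 1563; w2·w2 = 13·13 + (-12)·(-12) = 313
λ ≈ 1563/313 = 4.99361

λ ≈ 4.99361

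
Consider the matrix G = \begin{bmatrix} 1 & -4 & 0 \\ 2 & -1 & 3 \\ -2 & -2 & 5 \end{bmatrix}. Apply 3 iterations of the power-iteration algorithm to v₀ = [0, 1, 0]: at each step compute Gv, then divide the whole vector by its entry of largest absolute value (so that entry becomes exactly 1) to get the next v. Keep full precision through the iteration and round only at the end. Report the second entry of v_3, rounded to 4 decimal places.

Gv0 = (-4.00000, -1.00000, -2.00000); divide by -4.00000 → v1 = (1.00000, 0.25000, 0.50000)
Gv1 = (0.00000, 3.25000, 0.00000); divide by 3.25000 → v2 = (0.00000, 1.00000, 0.00000)
Gv2 = (-4.00000, -1.00000, -2.00000); divide by -4.00000 → v3 = (1.00000, 0.25000, 0.50000)
Requested entry of v3: 13/52 = 0.2500

0.2500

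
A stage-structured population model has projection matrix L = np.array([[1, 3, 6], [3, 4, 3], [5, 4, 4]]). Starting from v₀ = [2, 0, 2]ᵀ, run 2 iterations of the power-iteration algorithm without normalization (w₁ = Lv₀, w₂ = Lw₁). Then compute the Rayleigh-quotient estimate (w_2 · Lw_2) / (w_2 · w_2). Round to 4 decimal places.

w1 = Lv₀ = (1·2 + 3·0 + 6·2; 3·2 + 4·0 + 3·2; 5·2 + 4·0 + 4·2) = (14, 12, 18)
w2 = Lw1 = (1·14 + 3·12 + 6·18; 3·14 + 4·12 + 3·18; 5·14 + 4·12 + 4·18) = (158, 144, 190)
Lw2 = (1730, 1620, 2126)
w2·Lw2 = 158·1730 + 144·1620 + 190·2126 = 910560; w2·w2 = 158·158 + 144·144 + 190·190 = 81800
λ ≈ 910560/81800 = 11.1315

11.1315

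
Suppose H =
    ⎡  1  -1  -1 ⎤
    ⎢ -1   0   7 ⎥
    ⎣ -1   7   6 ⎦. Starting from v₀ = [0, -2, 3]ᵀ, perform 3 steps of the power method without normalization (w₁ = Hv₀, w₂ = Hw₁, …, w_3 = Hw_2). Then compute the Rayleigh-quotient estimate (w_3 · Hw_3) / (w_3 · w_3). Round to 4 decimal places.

w1 = Hv₀ = (-1, 21, 4)
w2 = Hw1 = (-26, 29, 172)
w3 = Hw2 = (-227, 1230, 1261)
Hw3 = (-2718, 9054, 16403)
w3·Hw3 = (-227)·(-2718) + 1230·9054 + 1261·16403 = 32437589; w3·w3 = (-227)·(-227) + 1230·1230 + 1261·1261 = 3154550
λ ≈ 32437589/3154550 = 10.2828

10.2828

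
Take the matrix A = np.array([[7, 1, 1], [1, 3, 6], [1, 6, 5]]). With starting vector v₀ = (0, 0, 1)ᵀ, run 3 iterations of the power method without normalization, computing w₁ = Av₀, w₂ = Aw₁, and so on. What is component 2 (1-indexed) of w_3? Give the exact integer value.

w1 = Av₀ = (1, 6, 5)
w2 = Aw1 = (18, 49, 62)
w3 = Aw2 = (237, 537, 622)
The requested component of w3 is 537.

537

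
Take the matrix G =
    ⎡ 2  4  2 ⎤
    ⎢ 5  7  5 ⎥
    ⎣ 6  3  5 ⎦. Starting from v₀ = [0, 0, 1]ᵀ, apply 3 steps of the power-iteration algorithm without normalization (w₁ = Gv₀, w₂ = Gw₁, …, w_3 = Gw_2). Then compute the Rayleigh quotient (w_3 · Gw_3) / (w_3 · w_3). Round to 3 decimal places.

w1 = Gv₀ = (2·0 + 4·0 + 2·1; 5·0 + 7·0 + 5·1; 6·0 + 3·0 + 5·1) = (2, 5, 5)
w2 = Gw1 = (2·2 + 4·5 + 2·5; 5·2 + 7·5 + 5·5; 6·2 + 3·5 + 5·5) = (34, 70, 52)
w3 = Gw2 = (452, 920, 674)
Gw3 = (5932, 12070, 8842)
w3·Gw3 = 452·5932 + 920·12070 + 674·8842 = 19745172; w3·w3 = 452·452 + 920·920 + 674·674 = 1504980
λ ≈ 19745172/1504980 = 13.120

λ ≈ 13.120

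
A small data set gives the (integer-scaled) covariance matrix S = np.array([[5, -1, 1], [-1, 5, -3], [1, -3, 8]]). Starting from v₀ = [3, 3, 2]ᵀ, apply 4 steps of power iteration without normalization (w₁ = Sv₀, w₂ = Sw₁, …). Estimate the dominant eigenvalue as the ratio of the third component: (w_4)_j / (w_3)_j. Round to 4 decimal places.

w1 = Sv₀ = (5·3 + (-1)·3 + 1·2; (-1)·3 + 5·3 + (-3)·2; 1·3 + (-3)·3 + 8·2) = (14, 6, 10)
w2 = Sw1 = (5·14 + (-1)·6 + 1·10; (-1)·14 + 5·6 + (-3)·10; 1·14 + (-3)·6 + 8·10) = (74, -14, 76)
w3 = Sw2 = (460, -372, 724)
w4 = Sw3 = (3396, -4492, 7368)
Ratio at component: 7368 / 724 = 10.1768

10.1768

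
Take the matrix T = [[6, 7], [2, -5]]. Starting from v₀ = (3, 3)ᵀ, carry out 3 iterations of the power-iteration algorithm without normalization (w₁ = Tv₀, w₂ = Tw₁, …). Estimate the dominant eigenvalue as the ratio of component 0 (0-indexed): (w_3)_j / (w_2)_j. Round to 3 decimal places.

w1 = Tv₀ = (6·3 + 7·3; 2·3 + (-5)·3) = (39, -9)
w2 = Tw1 = (6·39 + 7·(-9); 2·39 + (-5)·(-9)) = (171, 123)
w3 = Tw2 = (1887, -273)
Ratio at component: 1887 / 171 = 11.035

11.035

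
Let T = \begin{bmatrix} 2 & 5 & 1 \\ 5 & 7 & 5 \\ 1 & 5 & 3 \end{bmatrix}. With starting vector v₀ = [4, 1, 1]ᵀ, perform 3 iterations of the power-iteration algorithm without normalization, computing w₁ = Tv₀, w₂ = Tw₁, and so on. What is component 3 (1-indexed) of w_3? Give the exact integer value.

2600

w1 = Tv₀ = (14, 32, 12)
w2 = Tw1 = (200, 354, 210)
w3 = Tw2 = (2380, 4528, 2600)
The requested component of w3 is 2600.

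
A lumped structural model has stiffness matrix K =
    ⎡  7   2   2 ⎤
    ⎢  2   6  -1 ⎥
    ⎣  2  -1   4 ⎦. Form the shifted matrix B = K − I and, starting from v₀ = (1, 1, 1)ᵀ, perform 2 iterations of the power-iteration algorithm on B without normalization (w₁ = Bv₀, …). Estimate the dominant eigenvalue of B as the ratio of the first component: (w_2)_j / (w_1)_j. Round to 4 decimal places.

μ ≈ 8.0000

B = K − I has rows (6, 2, 2); (2, 5, -1); (2, -1, 3)
w1 = Bv₀ = (10, 6, 4)
w2 = Bw1 = (80, 46, 26)
Ratio: 80/10 = 8.0000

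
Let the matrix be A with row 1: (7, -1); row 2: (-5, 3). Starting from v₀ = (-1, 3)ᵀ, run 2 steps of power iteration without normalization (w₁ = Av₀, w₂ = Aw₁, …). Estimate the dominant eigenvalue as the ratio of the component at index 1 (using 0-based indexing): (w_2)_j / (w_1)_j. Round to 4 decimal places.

λ ≈ 6.5714

w1 = Av₀ = (7·(-1) + (-1)·3; (-5)·(-1) + 3·3) = (-10, 14)
w2 = Aw1 = (7·(-10) + (-1)·14; (-5)·(-10) + 3·14) = (-84, 92)
Ratio at component: 92 / 14 = 6.5714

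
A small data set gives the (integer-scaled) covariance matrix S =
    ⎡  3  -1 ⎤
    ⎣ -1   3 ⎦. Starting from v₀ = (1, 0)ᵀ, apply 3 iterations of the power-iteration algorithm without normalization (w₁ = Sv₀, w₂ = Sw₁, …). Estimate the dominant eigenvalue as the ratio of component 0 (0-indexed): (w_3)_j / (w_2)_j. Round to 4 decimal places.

λ ≈ 3.6000

w1 = Sv₀ = (3·1 + (-1)·0; (-1)·1 + 3·0) = (3, -1)
w2 = Sw1 = (3·3 + (-1)·(-1); (-1)·3 + 3·(-1)) = (10, -6)
w3 = Sw2 = (36, -28)
Ratio at component: 36 / 10 = 3.6000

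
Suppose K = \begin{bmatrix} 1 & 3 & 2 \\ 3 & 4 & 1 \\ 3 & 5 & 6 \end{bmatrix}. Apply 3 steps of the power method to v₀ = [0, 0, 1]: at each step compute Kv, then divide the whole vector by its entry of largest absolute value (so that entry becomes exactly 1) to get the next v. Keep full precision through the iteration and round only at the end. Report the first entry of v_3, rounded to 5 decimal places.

Kv0 = (2.000000, 1.000000, 6.000000); divide by 6.000000 → v1 = (0.333333, 0.166667, 1.000000)
Kv1 = (2.833333, 2.666667, 7.833333); divide by 7.833333 → v2 = (0.361702, 0.340426, 1.000000)
Kv2 = (3.382979, 3.446809, 8.787234); divide by 8.787234 → v3 = (0.384988, 0.392252, 1.000000)
Requested entry of v3: 159/413 = 0.38499

0.38499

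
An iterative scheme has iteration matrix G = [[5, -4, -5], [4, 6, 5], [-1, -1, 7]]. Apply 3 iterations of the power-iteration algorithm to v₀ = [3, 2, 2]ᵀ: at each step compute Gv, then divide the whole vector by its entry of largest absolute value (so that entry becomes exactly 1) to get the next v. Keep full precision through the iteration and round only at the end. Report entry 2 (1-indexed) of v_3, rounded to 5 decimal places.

-0.38218

Gv0 = (-3.000000, 34.000000, 9.000000); divide by 34.000000 → v1 = (-0.088235, 1.000000, 0.264706)
Gv1 = (-5.764706, 6.970588, 0.941176); divide by 6.970588 → v2 = (-0.827004, 1.000000, 0.135021)
Gv2 = (-8.810127, 3.367089, 0.772152); divide by -8.810127 → v3 = (1.000000, -0.382184, -0.087644)
Requested entry of v3: 798/-2088 = -0.38218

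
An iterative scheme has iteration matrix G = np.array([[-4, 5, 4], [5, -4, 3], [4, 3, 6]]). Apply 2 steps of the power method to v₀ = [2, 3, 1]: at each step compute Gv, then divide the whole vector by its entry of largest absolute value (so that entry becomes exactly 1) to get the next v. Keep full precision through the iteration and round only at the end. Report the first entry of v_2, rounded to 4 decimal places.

Gv0 = (11.00000, 1.00000, 23.00000); divide by 23.00000 → v1 = (0.47826, 0.04348, 1.00000)
Gv1 = (2.30435, 5.21739, 8.04348); divide by 8.04348 → v2 = (0.28649, 0.64865, 1.00000)
Requested entry of v2: 53/185 = 0.2865

0.2865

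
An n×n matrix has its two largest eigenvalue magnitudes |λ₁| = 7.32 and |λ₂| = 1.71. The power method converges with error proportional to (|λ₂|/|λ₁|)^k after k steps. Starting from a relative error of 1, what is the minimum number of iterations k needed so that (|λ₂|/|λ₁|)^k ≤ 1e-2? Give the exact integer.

|λ₂/λ₁| = 1.71/7.32 = 0.23361
Need k ≥ ln(1e-2) / ln(0.23361) = -4.6052 / -1.4541 ≈ 3.167
Smallest integer k satisfying the bound: 4

4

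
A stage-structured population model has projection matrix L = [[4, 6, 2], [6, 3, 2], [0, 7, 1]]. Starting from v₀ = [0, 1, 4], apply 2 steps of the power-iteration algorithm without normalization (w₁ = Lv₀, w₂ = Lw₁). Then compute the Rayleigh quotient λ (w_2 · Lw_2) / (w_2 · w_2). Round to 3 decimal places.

10.968

w1 = Lv₀ = (14, 11, 11)
w2 = Lw1 = (144, 139, 88)
Lw2 = (1586, 1457, 1061)
w2·Lw2 = 144·1586 + 139·1457 + 88·1061 = 524275; w2·w2 = 144·144 + 139·139 + 88·88 = 47801
λ ≈ 524275/47801 = 10.968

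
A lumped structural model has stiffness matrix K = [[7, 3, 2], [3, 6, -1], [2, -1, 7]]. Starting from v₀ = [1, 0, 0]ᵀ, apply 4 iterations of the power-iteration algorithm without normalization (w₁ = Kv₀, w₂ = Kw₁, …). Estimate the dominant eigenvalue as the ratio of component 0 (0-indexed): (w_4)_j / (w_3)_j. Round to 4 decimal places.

9.8118

w1 = Kv₀ = (7·1 + 3·0 + 2·0; 3·1 + 6·0 + (-1)·0; 2·1 + (-1)·0 + 7·0) = (7, 3, 2)
w2 = Kw1 = (7·7 + 3·3 + 2·2; 3·7 + 6·3 + (-1)·2; 2·7 + (-1)·3 + 7·2) = (62, 37, 25)
w3 = Kw2 = (595, 383, 262)
w4 = Kw3 = (5838, 3821, 2641)
Ratio at component: 5838 / 595 = 9.8118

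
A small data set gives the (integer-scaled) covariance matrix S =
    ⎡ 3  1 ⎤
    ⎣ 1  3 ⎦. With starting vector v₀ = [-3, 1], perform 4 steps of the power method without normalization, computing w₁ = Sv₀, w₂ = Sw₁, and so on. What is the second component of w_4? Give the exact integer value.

-224

w1 = Sv₀ = (3·(-3) + 1·1; 1·(-3) + 3·1) = (-8, 0)
w2 = Sw1 = (3·(-8) + 1·0; 1·(-8) + 3·0) = (-24, -8)
w3 = Sw2 = (-80, -48)
w4 = Sw3 = (-288, -224)
The requested component of w4 is -224.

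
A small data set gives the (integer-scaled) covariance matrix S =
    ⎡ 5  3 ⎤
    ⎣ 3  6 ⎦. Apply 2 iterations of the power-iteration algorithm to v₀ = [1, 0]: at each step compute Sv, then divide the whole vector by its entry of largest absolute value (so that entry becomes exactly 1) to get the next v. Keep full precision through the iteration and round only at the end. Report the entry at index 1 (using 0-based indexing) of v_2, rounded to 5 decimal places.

Sv0 = (5.000000, 3.000000); divide by 5.000000 → v1 = (1.000000, 0.600000)
Sv1 = (6.800000, 6.600000); divide by 6.800000 → v2 = (1.000000, 0.970588)
Requested entry of v2: 33/34 = 0.97059

0.97059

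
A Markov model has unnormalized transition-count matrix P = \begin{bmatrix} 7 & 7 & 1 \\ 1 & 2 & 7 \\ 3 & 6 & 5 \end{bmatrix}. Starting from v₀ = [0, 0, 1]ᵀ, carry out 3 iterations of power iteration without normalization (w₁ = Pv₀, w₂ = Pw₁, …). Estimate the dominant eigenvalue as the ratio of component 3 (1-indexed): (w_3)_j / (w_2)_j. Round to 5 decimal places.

w1 = Pv₀ = (7·0 + 7·0 + 1·1; 1·0 + 2·0 + 7·1; 3·0 + 6·0 + 5·1) = (1, 7, 5)
w2 = Pw1 = (7·1 + 7·7 + 1·5; 1·1 + 2·7 + 7·5; 3·1 + 6·7 + 5·5) = (61, 50, 70)
w3 = Pw2 = (847, 651, 833)
Ratio at component: 833 / 70 = 11.90000

λ ≈ 11.90000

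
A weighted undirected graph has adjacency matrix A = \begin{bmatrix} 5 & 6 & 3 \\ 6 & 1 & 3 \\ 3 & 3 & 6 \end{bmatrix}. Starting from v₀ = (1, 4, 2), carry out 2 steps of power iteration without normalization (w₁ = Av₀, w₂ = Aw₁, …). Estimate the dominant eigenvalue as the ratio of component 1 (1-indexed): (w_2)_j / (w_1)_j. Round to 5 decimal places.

λ ≈ 10.05714

w1 = Av₀ = (5·1 + 6·4 + 3·2; 6·1 + 1·4 + 3·2; 3·1 + 3·4 + 6·2) = (35, 16, 27)
w2 = Aw1 = (5·35 + 6·16 + 3·27; 6·35 + 1·16 + 3·27; 3·35 + 3·16 + 6·27) = (352, 307, 315)
Ratio at component: 352 / 35 = 10.05714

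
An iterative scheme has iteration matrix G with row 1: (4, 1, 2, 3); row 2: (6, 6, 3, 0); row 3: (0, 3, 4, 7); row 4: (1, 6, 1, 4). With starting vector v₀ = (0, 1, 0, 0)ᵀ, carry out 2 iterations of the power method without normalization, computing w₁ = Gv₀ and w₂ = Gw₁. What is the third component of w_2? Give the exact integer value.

w1 = Gv₀ = (1, 6, 3, 6)
w2 = Gw1 = (34, 51, 72, 64)
The requested component of w2 is 72.

72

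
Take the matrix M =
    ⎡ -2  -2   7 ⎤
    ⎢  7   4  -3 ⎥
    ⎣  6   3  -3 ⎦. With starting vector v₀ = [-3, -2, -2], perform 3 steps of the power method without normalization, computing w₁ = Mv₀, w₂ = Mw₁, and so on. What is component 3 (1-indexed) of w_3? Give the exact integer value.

-513

w1 = Mv₀ = (-4, -23, -18)
w2 = Mw1 = (-72, -66, -39)
w3 = Mw2 = (3, -651, -513)
The requested component of w3 is -513.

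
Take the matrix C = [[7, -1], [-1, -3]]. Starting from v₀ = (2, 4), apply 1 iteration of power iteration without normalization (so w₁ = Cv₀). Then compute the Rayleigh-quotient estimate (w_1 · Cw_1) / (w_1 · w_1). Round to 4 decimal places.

1.3243

w1 = Cv₀ = (10, -14)
Cw1 = (84, 32)
w1·Cw1 = 10·84 + (-14)·32 = 392; w1·w1 = 10·10 + (-14)·(-14) = 296
λ ≈ 392/296 = 1.3243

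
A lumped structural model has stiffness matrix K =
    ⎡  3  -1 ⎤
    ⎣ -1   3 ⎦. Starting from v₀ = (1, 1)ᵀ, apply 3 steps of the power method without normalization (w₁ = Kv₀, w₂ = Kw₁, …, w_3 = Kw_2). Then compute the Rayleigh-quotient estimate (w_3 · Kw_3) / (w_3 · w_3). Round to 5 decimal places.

2.00000

w1 = Kv₀ = (2, 2)
w2 = Kw1 = (4, 4)
w3 = Kw2 = (8, 8)
Kw3 = (16, 16)
w3·Kw3 = 8·16 + 8·16 = 256; w3·w3 = 8·8 + 8·8 = 128
λ ≈ 256/128 = 2.00000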